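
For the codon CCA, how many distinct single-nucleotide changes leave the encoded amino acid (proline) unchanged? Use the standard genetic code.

Position 1: none → 0 synonymous.
Position 2: none → 0 synonymous.
Position 3: CCT, CCC, CCG → 3 synonymous.
Total: 0 + 0 + 3 = 3.

3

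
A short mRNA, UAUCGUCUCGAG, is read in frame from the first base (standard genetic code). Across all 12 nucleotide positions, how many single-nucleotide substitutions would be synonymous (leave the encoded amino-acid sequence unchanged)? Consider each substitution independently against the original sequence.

8

Codon 1 (UAU, Tyr): 1 synonymous substitution.
Codon 2 (CGU, Arg): 3 synonymous substitutions.
Codon 3 (CUC, Leu): 3 synonymous substitutions.
Codon 4 (GAG, Glu): 1 synonymous substitution.
Total: 1 + 3 + 3 + 1 = 8.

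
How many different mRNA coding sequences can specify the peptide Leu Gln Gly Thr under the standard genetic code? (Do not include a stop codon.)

Leu: 6 codons.
Gln: 2 codons.
Gly: 4 codons.
Thr: 4 codons.
6 × 2 × 4 × 4 = 192.

192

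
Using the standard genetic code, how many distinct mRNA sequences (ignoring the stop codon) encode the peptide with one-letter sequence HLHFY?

His: 2 codons.
Leu: 6 codons.
His: 2 codons.
Phe: 2 codons.
Tyr: 2 codons.
2 × 6 × 2 × 2 × 2 = 96.

96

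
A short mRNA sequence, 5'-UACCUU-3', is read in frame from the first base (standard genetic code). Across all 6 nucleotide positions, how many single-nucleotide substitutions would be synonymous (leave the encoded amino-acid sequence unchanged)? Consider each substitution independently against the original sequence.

4

Codon 1 (UAC, Tyr): 1 synonymous substitution.
Codon 2 (CUU, Leu): 3 synonymous substitutions.
Total: 1 + 3 = 4.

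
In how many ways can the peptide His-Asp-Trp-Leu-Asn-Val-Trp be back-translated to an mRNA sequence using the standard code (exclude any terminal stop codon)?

192

His: 2 codons.
Asp: 2 codons.
Trp: 1 codon.
Leu: 6 codons.
Asn: 2 codons.
Val: 4 codons.
Trp: 1 codon.
2 × 2 × 1 × 6 × 2 × 4 × 1 = 192.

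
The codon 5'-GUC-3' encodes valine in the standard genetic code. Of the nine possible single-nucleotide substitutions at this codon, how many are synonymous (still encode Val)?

3

Position 1: none → 0 synonymous.
Position 2: none → 0 synonymous.
Position 3: GUU, GUA, GUG → 3 synonymous.
Total: 0 + 0 + 3 = 3.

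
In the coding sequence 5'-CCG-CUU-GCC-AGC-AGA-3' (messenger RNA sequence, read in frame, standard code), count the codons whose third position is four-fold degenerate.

3

Codon 1 CCG (Pro): third position 4-fold.
Codon 2 CUU (Leu): third position 4-fold.
Codon 3 GCC (Ala): third position 4-fold.
Codon 4 AGC (Ser): third position 2-fold.
Codon 5 AGA (Arg): third position 2-fold.
Four-fold degenerate third positions: 3.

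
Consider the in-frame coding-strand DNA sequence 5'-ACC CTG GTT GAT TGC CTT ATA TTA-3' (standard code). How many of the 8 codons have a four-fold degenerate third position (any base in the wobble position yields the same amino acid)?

Codon 1 ACC (Thr): third position 4-fold.
Codon 2 CTG (Leu): third position 4-fold.
Codon 3 GTT (Val): third position 4-fold.
Codon 4 GAT (Asp): third position 2-fold.
Codon 5 TGC (Cys): third position 2-fold.
Codon 6 CTT (Leu): third position 4-fold.
Codon 7 ATA (Ile): third position 3-fold.
Codon 8 TTA (Leu): third position 2-fold.
Four-fold degenerate third positions: 4.

4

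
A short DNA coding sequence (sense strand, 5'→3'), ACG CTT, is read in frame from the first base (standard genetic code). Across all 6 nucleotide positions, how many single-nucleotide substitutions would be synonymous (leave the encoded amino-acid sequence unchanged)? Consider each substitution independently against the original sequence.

6

Codon 1 (ACG, Thr): 3 synonymous substitutions.
Codon 2 (CTT, Leu): 3 synonymous substitutions.
Total: 3 + 3 = 6.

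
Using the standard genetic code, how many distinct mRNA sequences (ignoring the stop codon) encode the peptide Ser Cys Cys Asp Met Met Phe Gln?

192

Ser: 6 codons.
Cys: 2 codons.
Cys: 2 codons.
Asp: 2 codons.
Met: 1 codon.
Met: 1 codon.
Phe: 2 codons.
Gln: 2 codons.
6 × 2 × 2 × 2 × 1 × 1 × 2 × 2 = 192.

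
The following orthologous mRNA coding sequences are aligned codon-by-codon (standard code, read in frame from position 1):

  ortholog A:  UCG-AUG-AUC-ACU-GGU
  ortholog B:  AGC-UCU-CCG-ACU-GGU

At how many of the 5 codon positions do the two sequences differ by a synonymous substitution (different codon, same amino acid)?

1

Codon 1: UCG Ser / AGC Ser — synonymous.
Codon 2: AUG Met / UCU Ser — nonsynonymous.
Codon 3: AUC Ile / CCG Pro — nonsynonymous.
Codon 4: ACU Thr / ACU Thr — identical.
Codon 5: GGU Gly / GGU Gly — identical.
Synonymous differences: 1.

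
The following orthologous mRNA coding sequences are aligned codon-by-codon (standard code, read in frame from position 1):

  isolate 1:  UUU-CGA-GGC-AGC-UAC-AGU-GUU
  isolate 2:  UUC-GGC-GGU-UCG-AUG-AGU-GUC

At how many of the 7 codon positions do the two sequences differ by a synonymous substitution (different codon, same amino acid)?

4

Codon 1: UUU Phe / UUC Phe — synonymous.
Codon 2: CGA Arg / GGC Gly — nonsynonymous.
Codon 3: GGC Gly / GGU Gly — synonymous.
Codon 4: AGC Ser / UCG Ser — synonymous.
Codon 5: UAC Tyr / AUG Met — nonsynonymous.
Codon 6: AGU Ser / AGU Ser — identical.
Codon 7: GUU Val / GUC Val — synonymous.
Synonymous differences: 4.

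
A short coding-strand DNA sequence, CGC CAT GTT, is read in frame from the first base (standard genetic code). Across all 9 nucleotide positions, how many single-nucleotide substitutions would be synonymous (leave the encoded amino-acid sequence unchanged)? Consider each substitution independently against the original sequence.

7

Codon 1 (CGC, Arg): 3 synonymous substitutions.
Codon 2 (CAT, His): 1 synonymous substitution.
Codon 3 (GTT, Val): 3 synonymous substitutions.
Total: 3 + 1 + 3 = 7.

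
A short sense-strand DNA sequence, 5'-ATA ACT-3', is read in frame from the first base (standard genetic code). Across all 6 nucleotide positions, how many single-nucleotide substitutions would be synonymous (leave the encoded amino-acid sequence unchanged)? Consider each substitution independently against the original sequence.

Codon 1 (ATA, Ile): 2 synonymous substitutions.
Codon 2 (ACT, Thr): 3 synonymous substitutions.
Total: 2 + 3 = 5.

5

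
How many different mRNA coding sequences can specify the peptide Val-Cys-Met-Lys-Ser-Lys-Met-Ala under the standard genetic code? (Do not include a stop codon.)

768

Val: 4 codons.
Cys: 2 codons.
Met: 1 codon.
Lys: 2 codons.
Ser: 6 codons.
Lys: 2 codons.
Met: 1 codon.
Ala: 4 codons.
4 × 2 × 1 × 2 × 6 × 2 × 1 × 4 = 768.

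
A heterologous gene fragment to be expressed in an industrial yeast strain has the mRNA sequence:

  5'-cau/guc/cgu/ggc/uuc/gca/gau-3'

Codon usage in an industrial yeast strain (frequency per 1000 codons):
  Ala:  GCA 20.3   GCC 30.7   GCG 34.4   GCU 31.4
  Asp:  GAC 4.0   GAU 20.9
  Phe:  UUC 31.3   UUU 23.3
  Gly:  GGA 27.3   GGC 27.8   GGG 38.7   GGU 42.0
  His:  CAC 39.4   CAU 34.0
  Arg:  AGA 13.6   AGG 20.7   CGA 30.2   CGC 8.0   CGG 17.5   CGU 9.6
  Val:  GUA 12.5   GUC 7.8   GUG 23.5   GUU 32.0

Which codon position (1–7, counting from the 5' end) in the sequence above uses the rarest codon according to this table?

2

Codon 1 CAU (His): 34.0 per 1000.
Codon 2 GUC (Val): 7.8 per 1000.
Codon 3 CGU (Arg): 9.6 per 1000.
Codon 4 GGC (Gly): 27.8 per 1000.
Codon 5 UUC (Phe): 31.3 per 1000.
Codon 6 GCA (Ala): 20.3 per 1000.
Codon 7 GAU (Asp): 20.9 per 1000.
Lowest frequency is 7.8 at codon 2.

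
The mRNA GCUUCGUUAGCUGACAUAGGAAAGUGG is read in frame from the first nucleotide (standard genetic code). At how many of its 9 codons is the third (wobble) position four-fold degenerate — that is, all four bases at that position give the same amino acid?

4

Codon 1 GCU (Ala): third position 4-fold.
Codon 2 UCG (Ser): third position 4-fold.
Codon 3 UUA (Leu): third position 2-fold.
Codon 4 GCU (Ala): third position 4-fold.
Codon 5 GAC (Asp): third position 2-fold.
Codon 6 AUA (Ile): third position 3-fold.
Codon 7 GGA (Gly): third position 4-fold.
Codon 8 AAG (Lys): third position 2-fold.
Codon 9 UGG (Trp): third position 1-fold.
Four-fold degenerate third positions: 4.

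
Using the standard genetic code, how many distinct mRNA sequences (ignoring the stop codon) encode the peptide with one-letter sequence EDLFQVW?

384

Glu: 2 codons.
Asp: 2 codons.
Leu: 6 codons.
Phe: 2 codons.
Gln: 2 codons.
Val: 4 codons.
Trp: 1 codon.
2 × 2 × 6 × 2 × 2 × 4 × 1 = 384.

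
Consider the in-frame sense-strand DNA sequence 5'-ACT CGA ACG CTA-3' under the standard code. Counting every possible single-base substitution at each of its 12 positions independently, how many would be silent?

Codon 1 (ACT, Thr): 3 synonymous substitutions.
Codon 2 (CGA, Arg): 4 synonymous substitutions.
Codon 3 (ACG, Thr): 3 synonymous substitutions.
Codon 4 (CTA, Leu): 4 synonymous substitutions.
Total: 3 + 4 + 3 + 4 = 14.

14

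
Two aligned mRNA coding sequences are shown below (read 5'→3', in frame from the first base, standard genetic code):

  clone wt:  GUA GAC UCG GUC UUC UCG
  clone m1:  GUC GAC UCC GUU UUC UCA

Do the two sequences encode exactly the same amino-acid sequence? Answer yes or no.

yes

Codon 1: GUA Val / GUC Val — synonymous.
Codon 2: GAC Asp / GAC Asp — identical.
Codon 3: UCG Ser / UCC Ser — synonymous.
Codon 4: GUC Val / GUU Val — synonymous.
Codon 5: UUC Phe / UUC Phe — identical.
Codon 6: UCG Ser / UCA Ser — synonymous.
Nonsynonymous differences: 0 → same protein.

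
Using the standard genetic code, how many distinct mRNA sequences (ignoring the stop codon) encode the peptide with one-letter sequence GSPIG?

Gly: 4 codons.
Ser: 6 codons.
Pro: 4 codons.
Ile: 3 codons.
Gly: 4 codons.
4 × 6 × 4 × 3 × 4 = 1152.

1152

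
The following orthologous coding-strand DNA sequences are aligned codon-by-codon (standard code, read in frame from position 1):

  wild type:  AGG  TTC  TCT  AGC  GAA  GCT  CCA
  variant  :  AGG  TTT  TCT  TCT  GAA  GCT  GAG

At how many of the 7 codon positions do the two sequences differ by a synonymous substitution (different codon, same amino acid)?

2

Codon 1: AGG Arg / AGG Arg — identical.
Codon 2: TTC Phe / TTT Phe — synonymous.
Codon 3: TCT Ser / TCT Ser — identical.
Codon 4: AGC Ser / TCT Ser — synonymous.
Codon 5: GAA Glu / GAA Glu — identical.
Codon 6: GCT Ala / GCT Ala — identical.
Codon 7: CCA Pro / GAG Glu — nonsynonymous.
Synonymous differences: 2.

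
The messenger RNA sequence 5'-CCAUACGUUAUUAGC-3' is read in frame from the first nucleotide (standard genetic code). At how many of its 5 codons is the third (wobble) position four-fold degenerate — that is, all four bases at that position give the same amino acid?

Codon 1 CCA (Pro): third position 4-fold.
Codon 2 UAC (Tyr): third position 2-fold.
Codon 3 GUU (Val): third position 4-fold.
Codon 4 AUU (Ile): third position 3-fold.
Codon 5 AGC (Ser): third position 2-fold.
Four-fold degenerate third positions: 2.

2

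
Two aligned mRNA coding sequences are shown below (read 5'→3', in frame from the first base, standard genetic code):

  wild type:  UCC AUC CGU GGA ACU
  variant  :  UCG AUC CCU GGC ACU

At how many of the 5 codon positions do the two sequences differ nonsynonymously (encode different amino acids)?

Codon 1: UCC Ser / UCG Ser — synonymous.
Codon 2: AUC Ile / AUC Ile — identical.
Codon 3: CGU Arg / CCU Pro — nonsynonymous.
Codon 4: GGA Gly / GGC Gly — synonymous.
Codon 5: ACU Thr / ACU Thr — identical.
Nonsynonymous differences: 1.

1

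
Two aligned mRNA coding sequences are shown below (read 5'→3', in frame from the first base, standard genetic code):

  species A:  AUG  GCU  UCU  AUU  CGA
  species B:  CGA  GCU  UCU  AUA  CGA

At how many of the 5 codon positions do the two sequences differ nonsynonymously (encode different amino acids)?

Codon 1: AUG Met / CGA Arg — nonsynonymous.
Codon 2: GCU Ala / GCU Ala — identical.
Codon 3: UCU Ser / UCU Ser — identical.
Codon 4: AUU Ile / AUA Ile — synonymous.
Codon 5: CGA Arg / CGA Arg — identical.
Nonsynonymous differences: 1.

1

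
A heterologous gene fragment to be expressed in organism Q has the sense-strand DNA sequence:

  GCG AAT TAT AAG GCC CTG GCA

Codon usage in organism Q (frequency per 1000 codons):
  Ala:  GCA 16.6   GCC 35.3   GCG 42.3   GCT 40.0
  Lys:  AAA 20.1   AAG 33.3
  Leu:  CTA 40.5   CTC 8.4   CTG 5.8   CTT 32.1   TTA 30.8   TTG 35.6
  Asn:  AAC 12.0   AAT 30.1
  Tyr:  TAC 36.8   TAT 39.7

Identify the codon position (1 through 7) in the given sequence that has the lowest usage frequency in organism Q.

Codon 1 GCG (Ala): 42.3 per 1000.
Codon 2 AAT (Asn): 30.1 per 1000.
Codon 3 TAT (Tyr): 39.7 per 1000.
Codon 4 AAG (Lys): 33.3 per 1000.
Codon 5 GCC (Ala): 35.3 per 1000.
Codon 6 CTG (Leu): 5.8 per 1000.
Codon 7 GCA (Ala): 16.6 per 1000.
Lowest frequency is 5.8 at codon 6.

6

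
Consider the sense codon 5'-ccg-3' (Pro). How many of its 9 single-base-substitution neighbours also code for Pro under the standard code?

Position 1: none → 0 synonymous.
Position 2: none → 0 synonymous.
Position 3: CCU, CCC, CCA → 3 synonymous.
Total: 0 + 0 + 3 = 3.

3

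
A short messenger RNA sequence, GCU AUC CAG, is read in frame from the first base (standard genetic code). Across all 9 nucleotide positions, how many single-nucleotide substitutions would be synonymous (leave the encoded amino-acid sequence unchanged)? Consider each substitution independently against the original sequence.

Codon 1 (GCU, Ala): 3 synonymous substitutions.
Codon 2 (AUC, Ile): 2 synonymous substitutions.
Codon 3 (CAG, Gln): 1 synonymous substitution.
Total: 3 + 2 + 1 = 6.

6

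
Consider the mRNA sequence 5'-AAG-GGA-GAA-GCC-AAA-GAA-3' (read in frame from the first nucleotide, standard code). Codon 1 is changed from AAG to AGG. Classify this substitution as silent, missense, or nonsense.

missense

Position 2 falls in codon 1: AAG → Lys.
After the substitution the codon is AGG → Arg.
Lys ≠ Arg, so this is a missense mutation.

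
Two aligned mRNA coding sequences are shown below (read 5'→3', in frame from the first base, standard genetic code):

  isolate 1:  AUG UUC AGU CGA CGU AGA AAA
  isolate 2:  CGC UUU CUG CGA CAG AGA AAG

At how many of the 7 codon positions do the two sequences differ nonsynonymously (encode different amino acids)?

Codon 1: AUG Met / CGC Arg — nonsynonymous.
Codon 2: UUC Phe / UUU Phe — synonymous.
Codon 3: AGU Ser / CUG Leu — nonsynonymous.
Codon 4: CGA Arg / CGA Arg — identical.
Codon 5: CGU Arg / CAG Gln — nonsynonymous.
Codon 6: AGA Arg / AGA Arg — identical.
Codon 7: AAA Lys / AAG Lys — synonymous.
Nonsynonymous differences: 3.

3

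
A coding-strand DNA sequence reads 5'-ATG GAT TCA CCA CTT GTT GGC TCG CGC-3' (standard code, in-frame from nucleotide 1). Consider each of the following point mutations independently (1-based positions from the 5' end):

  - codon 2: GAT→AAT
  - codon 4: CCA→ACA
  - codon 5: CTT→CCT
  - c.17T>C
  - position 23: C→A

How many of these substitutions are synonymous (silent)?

Codon 2: GAT (Asp) → AAT (Asn) — missense.
Codon 4: CCA (Pro) → ACA (Thr) — missense.
Codon 5: CTT (Leu) → CCT (Pro) — missense.
Codon 6: GTT (Val) → GCT (Ala) — missense.
Codon 8: TCG (Ser) → TAG (Stop) — nonsense.
Synonymous: 0 of 5.

0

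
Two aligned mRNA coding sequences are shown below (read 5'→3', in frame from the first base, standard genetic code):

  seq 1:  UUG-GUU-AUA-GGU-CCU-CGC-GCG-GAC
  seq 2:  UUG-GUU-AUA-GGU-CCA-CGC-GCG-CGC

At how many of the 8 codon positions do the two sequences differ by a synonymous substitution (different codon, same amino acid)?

1

Codon 1: UUG Leu / UUG Leu — identical.
Codon 2: GUU Val / GUU Val — identical.
Codon 3: AUA Ile / AUA Ile — identical.
Codon 4: GGU Gly / GGU Gly — identical.
Codon 5: CCU Pro / CCA Pro — synonymous.
Codon 6: CGC Arg / CGC Arg — identical.
Codon 7: GCG Ala / GCG Ala — identical.
Codon 8: GAC Asp / CGC Arg — nonsynonymous.
Synonymous differences: 1.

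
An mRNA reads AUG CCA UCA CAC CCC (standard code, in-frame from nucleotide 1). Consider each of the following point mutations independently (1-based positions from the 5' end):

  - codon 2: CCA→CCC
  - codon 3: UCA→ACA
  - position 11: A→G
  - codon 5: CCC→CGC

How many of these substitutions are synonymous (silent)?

Codon 2: CCA (Pro) → CCC (Pro) — synonymous.
Codon 3: UCA (Ser) → ACA (Thr) — missense.
Codon 4: CAC (His) → CGC (Arg) — missense.
Codon 5: CCC (Pro) → CGC (Arg) — missense.
Synonymous: 1 of 4.

1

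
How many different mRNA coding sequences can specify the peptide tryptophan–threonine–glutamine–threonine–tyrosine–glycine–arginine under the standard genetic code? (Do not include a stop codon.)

1536

Trp: 1 codon.
Thr: 4 codons.
Gln: 2 codons.
Thr: 4 codons.
Tyr: 2 codons.
Gly: 4 codons.
Arg: 6 codons.
1 × 4 × 2 × 4 × 2 × 4 × 6 = 1536.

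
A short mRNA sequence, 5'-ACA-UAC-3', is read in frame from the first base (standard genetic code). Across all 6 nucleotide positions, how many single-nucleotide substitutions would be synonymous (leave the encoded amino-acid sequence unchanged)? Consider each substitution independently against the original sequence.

Codon 1 (ACA, Thr): 3 synonymous substitutions.
Codon 2 (UAC, Tyr): 1 synonymous substitution.
Total: 3 + 1 = 4.

4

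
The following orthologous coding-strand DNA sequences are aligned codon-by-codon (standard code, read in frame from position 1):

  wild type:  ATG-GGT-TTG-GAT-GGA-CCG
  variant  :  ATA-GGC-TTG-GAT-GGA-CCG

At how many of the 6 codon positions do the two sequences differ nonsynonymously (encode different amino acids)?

1

Codon 1: ATG Met / ATA Ile — nonsynonymous.
Codon 2: GGT Gly / GGC Gly — synonymous.
Codon 3: TTG Leu / TTG Leu — identical.
Codon 4: GAT Asp / GAT Asp — identical.
Codon 5: GGA Gly / GGA Gly — identical.
Codon 6: CCG Pro / CCG Pro — identical.
Nonsynonymous differences: 1.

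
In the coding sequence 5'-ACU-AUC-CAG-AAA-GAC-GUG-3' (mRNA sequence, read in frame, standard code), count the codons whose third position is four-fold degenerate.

2

Codon 1 ACU (Thr): third position 4-fold.
Codon 2 AUC (Ile): third position 3-fold.
Codon 3 CAG (Gln): third position 2-fold.
Codon 4 AAA (Lys): third position 2-fold.
Codon 5 GAC (Asp): third position 2-fold.
Codon 6 GUG (Val): third position 4-fold.
Four-fold degenerate third positions: 2.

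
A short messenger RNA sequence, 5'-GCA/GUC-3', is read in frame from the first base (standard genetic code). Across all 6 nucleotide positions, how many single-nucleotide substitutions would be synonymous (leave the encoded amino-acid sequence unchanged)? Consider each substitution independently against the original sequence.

6

Codon 1 (GCA, Ala): 3 synonymous substitutions.
Codon 2 (GUC, Val): 3 synonymous substitutions.
Total: 3 + 3 = 6.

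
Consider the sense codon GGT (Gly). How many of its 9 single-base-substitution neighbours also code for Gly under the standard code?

Position 1: none → 0 synonymous.
Position 2: none → 0 synonymous.
Position 3: GGC, GGA, GGG → 3 synonymous.
Total: 0 + 0 + 3 = 3.

3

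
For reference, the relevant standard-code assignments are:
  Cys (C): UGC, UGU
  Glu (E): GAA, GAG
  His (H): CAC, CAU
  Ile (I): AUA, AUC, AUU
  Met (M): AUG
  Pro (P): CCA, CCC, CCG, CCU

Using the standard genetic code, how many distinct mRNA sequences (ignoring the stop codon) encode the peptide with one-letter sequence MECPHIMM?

Met: 1 codon.
Glu: 2 codons.
Cys: 2 codons.
Pro: 4 codons.
His: 2 codons.
Ile: 3 codons.
Met: 1 codon.
Met: 1 codon.
1 × 2 × 2 × 4 × 2 × 3 × 1 × 1 = 96.

96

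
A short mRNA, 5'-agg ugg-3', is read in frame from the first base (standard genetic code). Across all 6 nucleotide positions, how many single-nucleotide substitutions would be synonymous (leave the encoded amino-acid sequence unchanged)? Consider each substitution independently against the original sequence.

2

Codon 1 (AGG, Arg): 2 synonymous substitutions.
Codon 2 (UGG, Trp): 0 synonymous substitutions.
Total: 2 + 0 = 2.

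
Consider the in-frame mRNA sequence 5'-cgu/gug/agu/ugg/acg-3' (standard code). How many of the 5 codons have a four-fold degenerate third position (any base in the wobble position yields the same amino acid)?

3

Codon 1 CGU (Arg): third position 4-fold.
Codon 2 GUG (Val): third position 4-fold.
Codon 3 AGU (Ser): third position 2-fold.
Codon 4 UGG (Trp): third position 1-fold.
Codon 5 ACG (Thr): third position 4-fold.
Four-fold degenerate third positions: 3.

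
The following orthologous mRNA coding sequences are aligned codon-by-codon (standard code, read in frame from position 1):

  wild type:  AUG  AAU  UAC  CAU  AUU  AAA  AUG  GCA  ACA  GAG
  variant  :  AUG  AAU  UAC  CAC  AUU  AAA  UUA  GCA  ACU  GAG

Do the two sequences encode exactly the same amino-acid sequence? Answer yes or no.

no

Codon 1: AUG Met / AUG Met — identical.
Codon 2: AAU Asn / AAU Asn — identical.
Codon 3: UAC Tyr / UAC Tyr — identical.
Codon 4: CAU His / CAC His — synonymous.
Codon 5: AUU Ile / AUU Ile — identical.
Codon 6: AAA Lys / AAA Lys — identical.
Codon 7: AUG Met / UUA Leu — nonsynonymous.
Codon 8: GCA Ala / GCA Ala — identical.
Codon 9: ACA Thr / ACU Thr — synonymous.
Codon 10: GAG Glu / GAG Glu — identical.
Nonsynonymous differences: 1 → different protein.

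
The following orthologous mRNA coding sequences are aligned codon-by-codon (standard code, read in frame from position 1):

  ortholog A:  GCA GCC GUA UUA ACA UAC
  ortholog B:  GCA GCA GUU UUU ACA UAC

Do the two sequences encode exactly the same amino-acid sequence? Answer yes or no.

Codon 1: GCA Ala / GCA Ala — identical.
Codon 2: GCC Ala / GCA Ala — synonymous.
Codon 3: GUA Val / GUU Val — synonymous.
Codon 4: UUA Leu / UUU Phe — nonsynonymous.
Codon 5: ACA Thr / ACA Thr — identical.
Codon 6: UAC Tyr / UAC Tyr — identical.
Nonsynonymous differences: 1 → different protein.

no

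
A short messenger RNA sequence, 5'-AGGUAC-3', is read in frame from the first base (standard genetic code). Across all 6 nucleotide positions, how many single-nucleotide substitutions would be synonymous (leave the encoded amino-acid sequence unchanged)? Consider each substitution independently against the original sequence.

3

Codon 1 (AGG, Arg): 2 synonymous substitutions.
Codon 2 (UAC, Tyr): 1 synonymous substitution.
Total: 2 + 1 = 3.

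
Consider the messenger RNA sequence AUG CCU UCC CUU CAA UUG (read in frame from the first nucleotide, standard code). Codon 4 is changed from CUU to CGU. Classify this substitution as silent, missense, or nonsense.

Position 11 falls in codon 4: CUU → Leu.
After the substitution the codon is CGU → Arg.
Leu ≠ Arg, so this is a missense mutation.

missense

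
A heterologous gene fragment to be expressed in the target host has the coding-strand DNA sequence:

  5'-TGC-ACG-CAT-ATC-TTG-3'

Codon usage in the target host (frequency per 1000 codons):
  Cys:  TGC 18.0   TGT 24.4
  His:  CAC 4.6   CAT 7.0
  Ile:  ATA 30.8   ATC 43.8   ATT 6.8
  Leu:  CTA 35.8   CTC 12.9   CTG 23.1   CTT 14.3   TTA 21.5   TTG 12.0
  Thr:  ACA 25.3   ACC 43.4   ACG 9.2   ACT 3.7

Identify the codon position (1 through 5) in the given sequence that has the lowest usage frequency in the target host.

3

Codon 1 TGC (Cys): 18.0 per 1000.
Codon 2 ACG (Thr): 9.2 per 1000.
Codon 3 CAT (His): 7.0 per 1000.
Codon 4 ATC (Ile): 43.8 per 1000.
Codon 5 TTG (Leu): 12.0 per 1000.
Lowest frequency is 7.0 at codon 3.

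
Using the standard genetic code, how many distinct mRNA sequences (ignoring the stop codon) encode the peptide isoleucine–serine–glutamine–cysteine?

Ile: 3 codons.
Ser: 6 codons.
Gln: 2 codons.
Cys: 2 codons.
3 × 6 × 2 × 2 = 72.

72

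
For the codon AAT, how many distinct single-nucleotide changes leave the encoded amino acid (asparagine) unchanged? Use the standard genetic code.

Position 1: none → 0 synonymous.
Position 2: none → 0 synonymous.
Position 3: AAC → 1 synonymous.
Total: 0 + 0 + 1 = 1.

1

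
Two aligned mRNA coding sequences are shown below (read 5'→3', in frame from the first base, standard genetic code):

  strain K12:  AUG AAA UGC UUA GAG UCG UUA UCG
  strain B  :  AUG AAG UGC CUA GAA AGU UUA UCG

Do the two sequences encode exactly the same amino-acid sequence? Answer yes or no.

yes

Codon 1: AUG Met / AUG Met — identical.
Codon 2: AAA Lys / AAG Lys — synonymous.
Codon 3: UGC Cys / UGC Cys — identical.
Codon 4: UUA Leu / CUA Leu — synonymous.
Codon 5: GAG Glu / GAA Glu — synonymous.
Codon 6: UCG Ser / AGU Ser — synonymous.
Codon 7: UUA Leu / UUA Leu — identical.
Codon 8: UCG Ser / UCG Ser — identical.
Nonsynonymous differences: 0 → same protein.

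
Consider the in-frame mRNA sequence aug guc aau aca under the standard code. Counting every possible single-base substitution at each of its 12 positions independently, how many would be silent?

7

Codon 1 (AUG, Met): 0 synonymous substitutions.
Codon 2 (GUC, Val): 3 synonymous substitutions.
Codon 3 (AAU, Asn): 1 synonymous substitution.
Codon 4 (ACA, Thr): 3 synonymous substitutions.
Total: 0 + 3 + 1 + 3 = 7.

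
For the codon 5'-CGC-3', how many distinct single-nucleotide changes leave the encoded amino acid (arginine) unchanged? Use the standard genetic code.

Position 1: none → 0 synonymous.
Position 2: none → 0 synonymous.
Position 3: CGT, CGA, CGG → 3 synonymous.
Total: 0 + 0 + 3 = 3.

3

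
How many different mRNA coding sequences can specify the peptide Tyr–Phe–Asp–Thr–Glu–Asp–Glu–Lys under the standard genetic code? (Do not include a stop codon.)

512

Tyr: 2 codons.
Phe: 2 codons.
Asp: 2 codons.
Thr: 4 codons.
Glu: 2 codons.
Asp: 2 codons.
Glu: 2 codons.
Lys: 2 codons.
2 × 2 × 2 × 4 × 2 × 2 × 2 × 2 = 512.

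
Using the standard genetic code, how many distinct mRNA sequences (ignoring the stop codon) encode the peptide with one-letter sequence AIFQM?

48

Ala: 4 codons.
Ile: 3 codons.
Phe: 2 codons.
Gln: 2 codons.
Met: 1 codon.
4 × 3 × 2 × 2 × 1 = 48.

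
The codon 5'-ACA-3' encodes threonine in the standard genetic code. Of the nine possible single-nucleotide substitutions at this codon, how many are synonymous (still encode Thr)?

3

Position 1: none → 0 synonymous.
Position 2: none → 0 synonymous.
Position 3: ACU, ACC, ACG → 3 synonymous.
Total: 0 + 0 + 3 = 3.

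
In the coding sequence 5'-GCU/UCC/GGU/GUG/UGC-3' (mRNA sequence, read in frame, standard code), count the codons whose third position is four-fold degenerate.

Codon 1 GCU (Ala): third position 4-fold.
Codon 2 UCC (Ser): third position 4-fold.
Codon 3 GGU (Gly): third position 4-fold.
Codon 4 GUG (Val): third position 4-fold.
Codon 5 UGC (Cys): third position 2-fold.
Four-fold degenerate third positions: 4.

4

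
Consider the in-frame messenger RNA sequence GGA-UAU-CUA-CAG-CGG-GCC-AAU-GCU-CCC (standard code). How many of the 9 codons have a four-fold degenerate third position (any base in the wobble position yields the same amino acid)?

Codon 1 GGA (Gly): third position 4-fold.
Codon 2 UAU (Tyr): third position 2-fold.
Codon 3 CUA (Leu): third position 4-fold.
Codon 4 CAG (Gln): third position 2-fold.
Codon 5 CGG (Arg): third position 4-fold.
Codon 6 GCC (Ala): third position 4-fold.
Codon 7 AAU (Asn): third position 2-fold.
Codon 8 GCU (Ala): third position 4-fold.
Codon 9 CCC (Pro): third position 4-fold.
Four-fold degenerate third positions: 6.

6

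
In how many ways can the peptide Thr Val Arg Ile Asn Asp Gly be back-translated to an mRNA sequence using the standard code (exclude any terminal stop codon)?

4608

Thr: 4 codons.
Val: 4 codons.
Arg: 6 codons.
Ile: 3 codons.
Asn: 2 codons.
Asp: 2 codons.
Gly: 4 codons.
4 × 4 × 6 × 3 × 2 × 2 × 4 = 4608.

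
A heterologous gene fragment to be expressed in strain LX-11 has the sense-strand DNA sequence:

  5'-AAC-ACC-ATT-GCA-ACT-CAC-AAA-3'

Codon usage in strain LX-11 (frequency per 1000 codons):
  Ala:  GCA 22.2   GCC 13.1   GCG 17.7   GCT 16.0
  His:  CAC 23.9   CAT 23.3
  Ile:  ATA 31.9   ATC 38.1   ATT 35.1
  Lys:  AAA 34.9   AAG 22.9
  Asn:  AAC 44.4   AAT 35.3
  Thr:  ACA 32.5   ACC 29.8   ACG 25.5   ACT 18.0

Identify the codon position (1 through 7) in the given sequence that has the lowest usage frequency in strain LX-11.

5

Codon 1 AAC (Asn): 44.4 per 1000.
Codon 2 ACC (Thr): 29.8 per 1000.
Codon 3 ATT (Ile): 35.1 per 1000.
Codon 4 GCA (Ala): 22.2 per 1000.
Codon 5 ACT (Thr): 18.0 per 1000.
Codon 6 CAC (His): 23.9 per 1000.
Codon 7 AAA (Lys): 34.9 per 1000.
Lowest frequency is 18.0 at codon 5.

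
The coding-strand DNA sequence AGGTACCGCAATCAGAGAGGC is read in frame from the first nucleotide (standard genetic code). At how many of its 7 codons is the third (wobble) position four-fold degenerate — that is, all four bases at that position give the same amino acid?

2

Codon 1 AGG (Arg): third position 2-fold.
Codon 2 TAC (Tyr): third position 2-fold.
Codon 3 CGC (Arg): third position 4-fold.
Codon 4 AAT (Asn): third position 2-fold.
Codon 5 CAG (Gln): third position 2-fold.
Codon 6 AGA (Arg): third position 2-fold.
Codon 7 GGC (Gly): third position 4-fold.
Four-fold degenerate third positions: 2.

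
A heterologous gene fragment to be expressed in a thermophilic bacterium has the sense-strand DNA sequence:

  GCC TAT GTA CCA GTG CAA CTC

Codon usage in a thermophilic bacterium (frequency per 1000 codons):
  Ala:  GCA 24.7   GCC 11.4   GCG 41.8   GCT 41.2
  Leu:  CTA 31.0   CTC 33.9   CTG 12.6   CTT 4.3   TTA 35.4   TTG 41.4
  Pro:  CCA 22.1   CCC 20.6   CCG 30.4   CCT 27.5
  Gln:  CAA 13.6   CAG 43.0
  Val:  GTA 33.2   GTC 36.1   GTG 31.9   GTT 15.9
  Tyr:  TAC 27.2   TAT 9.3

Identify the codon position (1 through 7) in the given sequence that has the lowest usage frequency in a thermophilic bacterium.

2

Codon 1 GCC (Ala): 11.4 per 1000.
Codon 2 TAT (Tyr): 9.3 per 1000.
Codon 3 GTA (Val): 33.2 per 1000.
Codon 4 CCA (Pro): 22.1 per 1000.
Codon 5 GTG (Val): 31.9 per 1000.
Codon 6 CAA (Gln): 13.6 per 1000.
Codon 7 CTC (Leu): 33.9 per 1000.
Lowest frequency is 9.3 at codon 2.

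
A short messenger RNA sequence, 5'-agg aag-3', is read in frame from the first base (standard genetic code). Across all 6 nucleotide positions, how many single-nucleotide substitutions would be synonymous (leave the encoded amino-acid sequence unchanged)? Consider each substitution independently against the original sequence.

Codon 1 (AGG, Arg): 2 synonymous substitutions.
Codon 2 (AAG, Lys): 1 synonymous substitution.
Total: 2 + 1 = 3.

3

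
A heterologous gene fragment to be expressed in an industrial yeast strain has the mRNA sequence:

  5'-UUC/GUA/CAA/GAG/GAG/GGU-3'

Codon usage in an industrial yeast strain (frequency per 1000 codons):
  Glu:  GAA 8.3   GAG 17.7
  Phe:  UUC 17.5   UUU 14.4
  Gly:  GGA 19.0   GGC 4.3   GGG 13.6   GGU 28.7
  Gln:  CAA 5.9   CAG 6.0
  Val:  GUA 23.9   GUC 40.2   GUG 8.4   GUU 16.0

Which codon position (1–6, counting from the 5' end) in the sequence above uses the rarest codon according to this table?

3

Codon 1 UUC (Phe): 17.5 per 1000.
Codon 2 GUA (Val): 23.9 per 1000.
Codon 3 CAA (Gln): 5.9 per 1000.
Codon 4 GAG (Glu): 17.7 per 1000.
Codon 5 GAG (Glu): 17.7 per 1000.
Codon 6 GGU (Gly): 28.7 per 1000.
Lowest frequency is 5.9 at codon 3.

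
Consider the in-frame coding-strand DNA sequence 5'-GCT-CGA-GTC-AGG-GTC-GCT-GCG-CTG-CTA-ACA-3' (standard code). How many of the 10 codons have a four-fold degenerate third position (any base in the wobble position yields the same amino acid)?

Codon 1 GCT (Ala): third position 4-fold.
Codon 2 CGA (Arg): third position 4-fold.
Codon 3 GTC (Val): third position 4-fold.
Codon 4 AGG (Arg): third position 2-fold.
Codon 5 GTC (Val): third position 4-fold.
Codon 6 GCT (Ala): third position 4-fold.
Codon 7 GCG (Ala): third position 4-fold.
Codon 8 CTG (Leu): third position 4-fold.
Codon 9 CTA (Leu): third position 4-fold.
Codon 10 ACA (Thr): third position 4-fold.
Four-fold degenerate third positions: 9.

9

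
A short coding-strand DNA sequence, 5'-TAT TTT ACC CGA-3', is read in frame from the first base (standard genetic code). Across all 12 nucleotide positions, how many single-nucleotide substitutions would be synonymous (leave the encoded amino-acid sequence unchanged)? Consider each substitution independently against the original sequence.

Codon 1 (TAT, Tyr): 1 synonymous substitution.
Codon 2 (TTT, Phe): 1 synonymous substitution.
Codon 3 (ACC, Thr): 3 synonymous substitutions.
Codon 4 (CGA, Arg): 4 synonymous substitutions.
Total: 1 + 1 + 3 + 4 = 9.

9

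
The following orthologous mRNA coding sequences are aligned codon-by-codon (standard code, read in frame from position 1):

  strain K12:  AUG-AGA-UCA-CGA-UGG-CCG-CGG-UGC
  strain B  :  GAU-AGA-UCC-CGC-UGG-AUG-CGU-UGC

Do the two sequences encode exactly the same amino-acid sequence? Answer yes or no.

no

Codon 1: AUG Met / GAU Asp — nonsynonymous.
Codon 2: AGA Arg / AGA Arg — identical.
Codon 3: UCA Ser / UCC Ser — synonymous.
Codon 4: CGA Arg / CGC Arg — synonymous.
Codon 5: UGG Trp / UGG Trp — identical.
Codon 6: CCG Pro / AUG Met — nonsynonymous.
Codon 7: CGG Arg / CGU Arg — synonymous.
Codon 8: UGC Cys / UGC Cys — identical.
Nonsynonymous differences: 2 → different protein.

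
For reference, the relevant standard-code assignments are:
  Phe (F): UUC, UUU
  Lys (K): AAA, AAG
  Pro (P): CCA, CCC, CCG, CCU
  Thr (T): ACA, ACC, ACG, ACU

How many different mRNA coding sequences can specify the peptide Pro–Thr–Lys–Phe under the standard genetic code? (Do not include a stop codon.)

Pro: 4 codons.
Thr: 4 codons.
Lys: 2 codons.
Phe: 2 codons.
4 × 4 × 2 × 2 = 64.

64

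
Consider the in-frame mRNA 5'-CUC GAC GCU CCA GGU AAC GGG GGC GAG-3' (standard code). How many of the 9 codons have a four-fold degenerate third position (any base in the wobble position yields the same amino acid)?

Codon 1 CUC (Leu): third position 4-fold.
Codon 2 GAC (Asp): third position 2-fold.
Codon 3 GCU (Ala): third position 4-fold.
Codon 4 CCA (Pro): third position 4-fold.
Codon 5 GGU (Gly): third position 4-fold.
Codon 6 AAC (Asn): third position 2-fold.
Codon 7 GGG (Gly): third position 4-fold.
Codon 8 GGC (Gly): third position 4-fold.
Codon 9 GAG (Glu): third position 2-fold.
Four-fold degenerate third positions: 6.

6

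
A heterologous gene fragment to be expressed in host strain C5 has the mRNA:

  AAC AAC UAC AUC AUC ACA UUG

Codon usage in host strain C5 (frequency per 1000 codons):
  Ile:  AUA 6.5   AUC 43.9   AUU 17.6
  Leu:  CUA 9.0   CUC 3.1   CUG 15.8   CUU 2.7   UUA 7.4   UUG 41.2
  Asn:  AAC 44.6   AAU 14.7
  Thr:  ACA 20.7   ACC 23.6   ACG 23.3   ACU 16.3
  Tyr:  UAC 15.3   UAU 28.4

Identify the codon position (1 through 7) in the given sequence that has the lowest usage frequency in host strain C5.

3

Codon 1 AAC (Asn): 44.6 per 1000.
Codon 2 AAC (Asn): 44.6 per 1000.
Codon 3 UAC (Tyr): 15.3 per 1000.
Codon 4 AUC (Ile): 43.9 per 1000.
Codon 5 AUC (Ile): 43.9 per 1000.
Codon 6 ACA (Thr): 20.7 per 1000.
Codon 7 UUG (Leu): 41.2 per 1000.
Lowest frequency is 15.3 at codon 3.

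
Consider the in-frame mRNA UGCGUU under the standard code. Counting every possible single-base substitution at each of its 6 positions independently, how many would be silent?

Codon 1 (UGC, Cys): 1 synonymous substitution.
Codon 2 (GUU, Val): 3 synonymous substitutions.
Total: 1 + 3 = 4.

4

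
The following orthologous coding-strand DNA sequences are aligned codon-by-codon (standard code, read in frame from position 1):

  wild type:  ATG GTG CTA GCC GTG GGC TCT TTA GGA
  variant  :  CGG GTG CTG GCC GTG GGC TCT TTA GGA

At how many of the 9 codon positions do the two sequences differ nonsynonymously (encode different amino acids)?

1

Codon 1: ATG Met / CGG Arg — nonsynonymous.
Codon 2: GTG Val / GTG Val — identical.
Codon 3: CTA Leu / CTG Leu — synonymous.
Codon 4: GCC Ala / GCC Ala — identical.
Codon 5: GTG Val / GTG Val — identical.
Codon 6: GGC Gly / GGC Gly — identical.
Codon 7: TCT Ser / TCT Ser — identical.
Codon 8: TTA Leu / TTA Leu — identical.
Codon 9: GGA Gly / GGA Gly — identical.
Nonsynonymous differences: 1.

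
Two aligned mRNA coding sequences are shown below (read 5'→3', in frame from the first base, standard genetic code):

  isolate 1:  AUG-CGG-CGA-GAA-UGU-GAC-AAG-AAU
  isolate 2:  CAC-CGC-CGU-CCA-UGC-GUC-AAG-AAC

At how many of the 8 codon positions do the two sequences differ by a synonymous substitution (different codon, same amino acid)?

4

Codon 1: AUG Met / CAC His — nonsynonymous.
Codon 2: CGG Arg / CGC Arg — synonymous.
Codon 3: CGA Arg / CGU Arg — synonymous.
Codon 4: GAA Glu / CCA Pro — nonsynonymous.
Codon 5: UGU Cys / UGC Cys — synonymous.
Codon 6: GAC Asp / GUC Val — nonsynonymous.
Codon 7: AAG Lys / AAG Lys — identical.
Codon 8: AAU Asn / AAC Asn — synonymous.
Synonymous differences: 4.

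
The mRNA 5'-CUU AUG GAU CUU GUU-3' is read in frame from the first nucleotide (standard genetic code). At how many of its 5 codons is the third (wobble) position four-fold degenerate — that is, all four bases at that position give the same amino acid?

Codon 1 CUU (Leu): third position 4-fold.
Codon 2 AUG (Met): third position 1-fold.
Codon 3 GAU (Asp): third position 2-fold.
Codon 4 CUU (Leu): third position 4-fold.
Codon 5 GUU (Val): third position 4-fold.
Four-fold degenerate third positions: 3.

3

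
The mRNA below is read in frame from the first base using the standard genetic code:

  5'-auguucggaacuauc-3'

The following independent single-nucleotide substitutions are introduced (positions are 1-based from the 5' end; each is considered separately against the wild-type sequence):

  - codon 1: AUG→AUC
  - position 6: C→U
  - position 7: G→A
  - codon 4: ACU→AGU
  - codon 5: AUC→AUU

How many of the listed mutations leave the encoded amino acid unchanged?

2

Codon 1: AUG (Met) → AUC (Ile) — missense.
Codon 2: UUC (Phe) → UUU (Phe) — synonymous.
Codon 3: GGA (Gly) → AGA (Arg) — missense.
Codon 4: ACU (Thr) → AGU (Ser) — missense.
Codon 5: AUC (Ile) → AUU (Ile) — synonymous.
Synonymous: 2 of 5.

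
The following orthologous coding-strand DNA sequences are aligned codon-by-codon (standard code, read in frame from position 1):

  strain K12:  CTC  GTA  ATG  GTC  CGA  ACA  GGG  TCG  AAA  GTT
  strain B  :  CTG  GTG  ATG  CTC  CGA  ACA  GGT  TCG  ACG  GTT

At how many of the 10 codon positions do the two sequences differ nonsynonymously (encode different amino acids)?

2

Codon 1: CTC Leu / CTG Leu — synonymous.
Codon 2: GTA Val / GTG Val — synonymous.
Codon 3: ATG Met / ATG Met — identical.
Codon 4: GTC Val / CTC Leu — nonsynonymous.
Codon 5: CGA Arg / CGA Arg — identical.
Codon 6: ACA Thr / ACA Thr — identical.
Codon 7: GGG Gly / GGT Gly — synonymous.
Codon 8: TCG Ser / TCG Ser — identical.
Codon 9: AAA Lys / ACG Thr — nonsynonymous.
Codon 10: GTT Val / GTT Val — identical.
Nonsynonymous differences: 2.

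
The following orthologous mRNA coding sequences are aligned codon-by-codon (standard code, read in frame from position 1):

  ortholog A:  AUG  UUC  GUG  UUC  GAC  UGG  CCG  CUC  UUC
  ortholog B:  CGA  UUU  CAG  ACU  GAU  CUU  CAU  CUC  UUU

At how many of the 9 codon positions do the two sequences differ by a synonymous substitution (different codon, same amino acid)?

Codon 1: AUG Met / CGA Arg — nonsynonymous.
Codon 2: UUC Phe / UUU Phe — synonymous.
Codon 3: GUG Val / CAG Gln — nonsynonymous.
Codon 4: UUC Phe / ACU Thr — nonsynonymous.
Codon 5: GAC Asp / GAU Asp — synonymous.
Codon 6: UGG Trp / CUU Leu — nonsynonymous.
Codon 7: CCG Pro / CAU His — nonsynonymous.
Codon 8: CUC Leu / CUC Leu — identical.
Codon 9: UUC Phe / UUU Phe — synonymous.
Synonymous differences: 3.

3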